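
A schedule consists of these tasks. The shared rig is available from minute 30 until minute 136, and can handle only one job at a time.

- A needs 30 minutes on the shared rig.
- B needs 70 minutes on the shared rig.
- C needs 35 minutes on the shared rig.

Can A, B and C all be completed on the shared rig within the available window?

No

The shared rig window is 136 − 30 = 106 minutes.
Running back to back, the jobs need 30 + 70 + 35 = 135 minutes on the shared rig.
Since 135 > 106, they cannot all fit.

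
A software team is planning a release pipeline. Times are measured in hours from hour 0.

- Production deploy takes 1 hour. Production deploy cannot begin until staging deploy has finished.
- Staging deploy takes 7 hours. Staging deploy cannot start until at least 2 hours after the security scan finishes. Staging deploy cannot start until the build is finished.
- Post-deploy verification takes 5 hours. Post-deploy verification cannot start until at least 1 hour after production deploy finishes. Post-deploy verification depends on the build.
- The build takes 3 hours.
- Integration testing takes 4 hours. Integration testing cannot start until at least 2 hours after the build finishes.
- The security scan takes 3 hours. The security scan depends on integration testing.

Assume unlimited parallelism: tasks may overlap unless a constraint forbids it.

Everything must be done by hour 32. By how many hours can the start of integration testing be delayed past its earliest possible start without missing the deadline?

4

Nothing blocks the build, so it runs from hour 0 to hour 3.
Integration testing cannot begin until the build (finishes hour 3, plus 2-hour gap → hour 5). It runs from hour 5 to 5 + 4 = hour 9.

Working backward from the deadline:
To finish by hour 32, post-deploy verification (duration 5) must start no later than hour 27.
Production deploy feeds into post-deploy verification (must start by hour 27, minus 1-hour gap → hour 26); so production deploy must finish by hour 26 and therefore start by hour 25.
Staging deploy feeds into production deploy (must start by hour 25); so staging deploy must finish by hour 25 and therefore start by hour 18.
The security scan must finish before staging deploy (must start by hour 18, minus 2-hour gap → hour 16). With a 3-hour duration, the security scan must start by 16 − 3 = hour 13.
Since the security scan (must start by hour 13) depends on it, integration testing must finish by hour 13. Backing off its 4-hour duration gives a latest start of hour 9.
So integration testing can start as early as hour 5 and as late as hour 9, giving 9 − 5 = 4 hours of slack.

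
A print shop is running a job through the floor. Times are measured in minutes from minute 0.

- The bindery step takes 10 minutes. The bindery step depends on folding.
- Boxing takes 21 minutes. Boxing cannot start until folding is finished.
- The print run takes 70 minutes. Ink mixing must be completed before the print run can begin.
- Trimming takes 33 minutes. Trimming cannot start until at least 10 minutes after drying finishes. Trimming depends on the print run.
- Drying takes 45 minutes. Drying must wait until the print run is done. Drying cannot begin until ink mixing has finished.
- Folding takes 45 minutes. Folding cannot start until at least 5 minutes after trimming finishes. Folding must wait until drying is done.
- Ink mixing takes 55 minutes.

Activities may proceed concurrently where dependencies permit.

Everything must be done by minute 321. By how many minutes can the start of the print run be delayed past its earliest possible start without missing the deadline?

Ink mixing can start immediately at minute 0; it finishes at minute 55.
The print run waits on ink mixing (finishes minute 55), so it starts at minute 55 and finishes at 55 + 70 = minute 125.

Working backward from the deadline:
Nothing follows the bindery step; the deadline of minute 321 is its only limit. It must start by 321 − 10 = minute 311.
Boxing has no dependents, so it just needs to finish by minute 321. Starting by 321 − 21 = minute 300 achieves that.
Folding has several dependents: the bindery step (must start by minute 311); boxing (must start by minute 300). The earliest of those limits is minute 300, so folding must start by 300 − 45 = minute 255.
Trimming has to be done before folding (must start by minute 255, minus 5-minute gap → minute 250). That means finishing by minute 250, i.e. starting by 250 − 33 = minute 217.
Drying has several dependents: trimming (must start by minute 217, minus 10-minute gap → minute 207); folding (must start by minute 255). The earliest of those limits is minute 207, so drying must start by 207 − 45 = minute 162.
For the print run: drying (must start by minute 162); trimming (must start by minute 217). The most restrictive is minute 162; with a 70-minute duration, the print run must start by minute 92.
So the print run can start as early as minute 55 and as late as minute 92, giving 92 − 55 = 37 minutes of slack.

37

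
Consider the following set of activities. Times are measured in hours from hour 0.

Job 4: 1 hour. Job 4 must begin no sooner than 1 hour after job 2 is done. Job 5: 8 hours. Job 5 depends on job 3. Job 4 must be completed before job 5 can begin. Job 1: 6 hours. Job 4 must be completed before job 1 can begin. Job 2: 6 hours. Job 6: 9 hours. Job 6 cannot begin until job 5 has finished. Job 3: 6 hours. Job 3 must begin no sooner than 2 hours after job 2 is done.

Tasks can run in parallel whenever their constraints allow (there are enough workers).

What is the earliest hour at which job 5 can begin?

14

Job 2 can start immediately at hour 0; it finishes at hour 6.
After job 2 (finishes hour 6, plus 1-hour gap → hour 7), job 4 can start at hour 7 and finishes at hour 8.
After job 2 (finishes hour 6, plus 2-hour gap → hour 8), job 3 can start at hour 8 and finishes at hour 14.
Job 5 waits on job 3 (finishes hour 14); job 4 (finishes hour 8). The latest of these is hour 14, which is the earliest job 5 can start.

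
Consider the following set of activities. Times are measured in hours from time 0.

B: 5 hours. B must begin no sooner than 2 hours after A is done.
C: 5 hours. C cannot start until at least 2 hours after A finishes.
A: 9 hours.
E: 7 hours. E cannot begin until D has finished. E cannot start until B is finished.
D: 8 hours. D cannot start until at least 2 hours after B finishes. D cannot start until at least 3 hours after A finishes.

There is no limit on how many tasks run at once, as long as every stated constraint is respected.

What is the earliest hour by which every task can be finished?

33

A can start immediately at hour 0; it finishes at hour 9.
After A (finishes hour 9, plus 2-hour gap → hour 11), C can start at hour 11 and finishes at hour 16.
B cannot begin until A (finishes hour 9, plus 2-hour gap → hour 11). It runs from hour 11 to 11 + 5 = hour 16.
D cannot start until B (finishes hour 16, plus 2-hour gap → hour 18); A (finishes hour 9, plus 3-hour gap → hour 12). The controlling bound is hour 18, so D finishes at 18 + 8 = hour 26.
E needs all of D (finishes hour 26); B (finishes hour 16). That puts its earliest start at hour 26; it finishes at 26 + 7 = hour 33.
All tasks are finished once the last one completes. Finish times: A at 9, B at 16, C at 16, D at 26, E at 33. The latest is hour 33.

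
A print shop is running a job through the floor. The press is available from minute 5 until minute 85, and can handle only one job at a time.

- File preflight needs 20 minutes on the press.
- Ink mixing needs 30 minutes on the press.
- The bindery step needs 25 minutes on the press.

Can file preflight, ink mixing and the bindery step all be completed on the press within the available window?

The press window is 85 − 5 = 80 minutes.
Running back to back, the jobs need 20 + 30 + 25 = 75 minutes on the press.
Since 75 ≤ 80, they fit within the window.

Yes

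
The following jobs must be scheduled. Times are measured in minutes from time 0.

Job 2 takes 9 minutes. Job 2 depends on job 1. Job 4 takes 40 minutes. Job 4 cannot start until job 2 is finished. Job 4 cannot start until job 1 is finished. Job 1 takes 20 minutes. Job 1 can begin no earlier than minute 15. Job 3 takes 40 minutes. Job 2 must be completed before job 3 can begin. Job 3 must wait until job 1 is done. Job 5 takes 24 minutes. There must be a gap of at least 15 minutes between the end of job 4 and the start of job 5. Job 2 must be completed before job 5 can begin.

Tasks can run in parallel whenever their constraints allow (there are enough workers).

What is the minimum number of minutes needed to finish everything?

After its own release at minute 15, job 1 can start at minute 15 and finishes at minute 35.
Job 2 cannot begin until job 1 (finishes minute 35). It runs from minute 35 to 35 + 9 = minute 44.
For job 4: job 2 (finishes minute 44); job 1 (finishes minute 35). Taking the maximum gives a start of minute 44, and it finishes at 44 + 40 = minute 84.
Job 5 has to wait for job 4 (finishes minute 84, plus 15-minute gap → minute 99); job 2 (finishes minute 44). The latest of these is minute 99, so job 5 runs minute 99 to 99 + 24 = minute 123.
Job 3 cannot start until job 2 (finishes minute 44); job 1 (finishes minute 35). The controlling bound is minute 44, so job 3 finishes at 44 + 40 = minute 84.
All tasks are finished once the last one completes. Finish times: Job 1 at 35, Job 2 at 44, Job 3 at 84, Job 4 at 84, Job 5 at 123. The latest is minute 123.

123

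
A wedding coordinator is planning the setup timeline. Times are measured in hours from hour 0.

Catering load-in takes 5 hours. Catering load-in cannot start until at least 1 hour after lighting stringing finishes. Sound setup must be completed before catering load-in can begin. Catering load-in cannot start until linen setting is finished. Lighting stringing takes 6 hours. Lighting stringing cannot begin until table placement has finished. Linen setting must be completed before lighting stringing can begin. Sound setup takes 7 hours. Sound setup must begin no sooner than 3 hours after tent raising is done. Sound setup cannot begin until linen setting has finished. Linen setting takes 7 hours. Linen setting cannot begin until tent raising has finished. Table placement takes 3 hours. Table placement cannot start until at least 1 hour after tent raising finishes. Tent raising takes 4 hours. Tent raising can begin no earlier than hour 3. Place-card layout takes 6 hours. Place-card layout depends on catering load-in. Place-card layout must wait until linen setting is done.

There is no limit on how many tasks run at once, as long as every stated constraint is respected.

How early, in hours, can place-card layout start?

After its own release at hour 3, tent raising can start at hour 3 and finishes at hour 7.
Linen setting cannot begin until tent raising (finishes hour 7). It runs from hour 7 to 7 + 7 = hour 14.
For sound setup: tent raising (finishes hour 7, plus 3-hour gap → hour 10); linen setting (finishes hour 14). Taking the maximum gives a start of hour 14, and it finishes at 14 + 7 = hour 21.
Table placement cannot begin until tent raising (finishes hour 7, plus 1-hour gap → hour 8). It runs from hour 8 to 8 + 3 = hour 11.
Lighting stringing cannot start until table placement (finishes hour 11); linen setting (finishes hour 14). The controlling bound is hour 14, so lighting stringing finishes at 14 + 6 = hour 20.
Catering load-in cannot start until lighting stringing (finishes hour 20, plus 1-hour gap → hour 21); sound setup (finishes hour 21); linen setting (finishes hour 14). The controlling bound is hour 21, so catering load-in finishes at 21 + 5 = hour 26.
Place-card layout waits on catering load-in (finishes hour 26); linen setting (finishes hour 14). The latest of these is hour 26, which is the earliest place-card layout can start.

26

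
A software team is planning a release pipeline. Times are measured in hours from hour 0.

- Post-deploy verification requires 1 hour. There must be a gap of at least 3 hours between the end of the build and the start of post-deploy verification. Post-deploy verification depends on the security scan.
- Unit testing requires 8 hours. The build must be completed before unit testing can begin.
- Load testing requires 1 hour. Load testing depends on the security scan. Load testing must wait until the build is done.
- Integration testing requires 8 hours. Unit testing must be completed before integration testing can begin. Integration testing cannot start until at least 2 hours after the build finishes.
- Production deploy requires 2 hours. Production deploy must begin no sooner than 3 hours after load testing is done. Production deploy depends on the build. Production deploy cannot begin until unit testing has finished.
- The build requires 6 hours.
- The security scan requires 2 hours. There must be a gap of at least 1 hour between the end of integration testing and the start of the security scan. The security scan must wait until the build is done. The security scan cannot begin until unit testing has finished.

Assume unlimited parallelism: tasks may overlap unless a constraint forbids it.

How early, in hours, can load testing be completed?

The build has no prerequisites, so it starts at hour 0 and finishes at hour 6.
Unit testing cannot begin until the build (finishes hour 6). It runs from hour 6 to 6 + 8 = hour 14.
Integration testing cannot start until unit testing (finishes hour 14); the build (finishes hour 6, plus 2-hour gap → hour 8). The controlling bound is hour 14, so integration testing finishes at 14 + 8 = hour 22.
The security scan needs all of integration testing (finishes hour 22, plus 1-hour gap → hour 23); the build (finishes hour 6); unit testing (finishes hour 14). That puts its earliest start at hour 23; it finishes at 23 + 2 = hour 25.
Load testing needs all of the security scan (finishes hour 25); the build (finishes hour 6). That puts its earliest start at hour 25; it finishes at 25 + 1 = hour 26.

26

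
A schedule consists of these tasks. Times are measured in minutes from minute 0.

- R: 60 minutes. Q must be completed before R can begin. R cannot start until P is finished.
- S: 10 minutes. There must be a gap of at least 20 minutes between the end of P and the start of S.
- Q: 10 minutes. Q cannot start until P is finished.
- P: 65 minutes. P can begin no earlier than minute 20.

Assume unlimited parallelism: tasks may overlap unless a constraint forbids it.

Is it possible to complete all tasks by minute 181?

After its own release at minute 20, P can start at minute 20 and finishes at minute 85.
S waits on P (finishes minute 85, plus 20-minute gap → minute 105), so it starts at minute 105 and finishes at 105 + 10 = minute 115.
After P (finishes minute 85), Q can start at minute 85 and finishes at minute 95.
R cannot start until Q (finishes minute 95); P (finishes minute 85). The controlling bound is minute 95, so R finishes at 95 + 60 = minute 155.
Every task is finished by minute 155, which is no later than the deadline of 181, so the schedule is feasible.

Yes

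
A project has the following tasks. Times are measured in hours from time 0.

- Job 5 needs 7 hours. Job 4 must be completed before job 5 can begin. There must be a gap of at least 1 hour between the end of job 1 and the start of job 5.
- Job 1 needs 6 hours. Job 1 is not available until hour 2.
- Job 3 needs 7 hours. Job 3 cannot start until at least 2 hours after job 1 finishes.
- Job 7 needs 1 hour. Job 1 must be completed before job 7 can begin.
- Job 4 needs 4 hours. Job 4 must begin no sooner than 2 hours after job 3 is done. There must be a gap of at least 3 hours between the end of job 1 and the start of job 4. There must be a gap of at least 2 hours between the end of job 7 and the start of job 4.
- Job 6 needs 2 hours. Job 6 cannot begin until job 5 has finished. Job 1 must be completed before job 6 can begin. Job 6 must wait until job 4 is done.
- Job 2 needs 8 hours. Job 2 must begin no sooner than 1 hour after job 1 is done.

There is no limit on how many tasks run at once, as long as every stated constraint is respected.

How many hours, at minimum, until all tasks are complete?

After its own release at hour 2, job 1 can start at hour 2 and finishes at hour 8.
Job 7 waits on job 1 (finishes hour 8), so it starts at hour 8 and finishes at 8 + 1 = hour 9.
Job 3 waits on job 1 (finishes hour 8, plus 2-hour gap → hour 10), so it starts at hour 10 and finishes at 10 + 7 = hour 17.
For job 4: job 3 (finishes hour 17, plus 2-hour gap → hour 19); job 1 (finishes hour 8, plus 3-hour gap → hour 11); job 7 (finishes hour 9, plus 2-hour gap → hour 11). Taking the maximum gives a start of hour 19, and it finishes at 19 + 4 = hour 23.
Job 5 needs all of job 4 (finishes hour 23); job 1 (finishes hour 8, plus 1-hour gap → hour 9). That puts its earliest start at hour 23; it finishes at 23 + 7 = hour 30.
Job 6 has to wait for job 5 (finishes hour 30); job 1 (finishes hour 8); job 4 (finishes hour 23). The latest of these is hour 30, so job 6 runs hour 30 to 30 + 2 = hour 32.
Job 2 waits on job 1 (finishes hour 8, plus 1-hour gap → hour 9), so it starts at hour 9 and finishes at 9 + 8 = hour 17.
All tasks are finished once the last one completes. Finish times: Job 1 at 8, Job 2 at 17, Job 3 at 17, Job 4 at 23, Job 5 at 30, Job 6 at 32, Job 7 at 9. The latest is hour 32.

32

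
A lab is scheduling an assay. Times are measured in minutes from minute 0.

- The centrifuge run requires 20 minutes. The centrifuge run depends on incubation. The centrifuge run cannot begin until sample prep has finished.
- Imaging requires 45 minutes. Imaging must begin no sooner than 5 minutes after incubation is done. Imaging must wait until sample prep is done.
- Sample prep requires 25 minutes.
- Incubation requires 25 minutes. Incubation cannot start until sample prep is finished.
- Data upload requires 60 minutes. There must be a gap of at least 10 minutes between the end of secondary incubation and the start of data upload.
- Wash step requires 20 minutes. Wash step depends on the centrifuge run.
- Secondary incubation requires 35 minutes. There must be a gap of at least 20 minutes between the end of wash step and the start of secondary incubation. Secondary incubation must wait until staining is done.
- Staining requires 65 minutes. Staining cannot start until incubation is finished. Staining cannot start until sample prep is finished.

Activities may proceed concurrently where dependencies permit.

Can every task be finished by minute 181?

Nothing blocks sample prep, so it runs from minute 0 to minute 25.
Incubation waits on sample prep (finishes minute 25), so it starts at minute 25 and finishes at 25 + 25 = minute 50.
Imaging cannot start until incubation (finishes minute 50, plus 5-minute gap → minute 55); sample prep (finishes minute 25). The controlling bound is minute 55, so imaging finishes at 55 + 45 = minute 100.
For staining: incubation (finishes minute 50); sample prep (finishes minute 25). Taking the maximum gives a start of minute 50, and it finishes at 50 + 65 = minute 115.
The centrifuge run cannot start until incubation (finishes minute 50); sample prep (finishes minute 25). The controlling bound is minute 50, so the centrifuge run finishes at 50 + 20 = minute 70.
After the centrifuge run (finishes minute 70), wash step can start at minute 70 and finishes at minute 90.
Secondary incubation has to wait for wash step (finishes minute 90, plus 20-minute gap → minute 110); staining (finishes minute 115). The latest of these is minute 115, so secondary incubation runs minute 115 to 115 + 35 = minute 150.
Data upload cannot begin until secondary incubation (finishes minute 150, plus 10-minute gap → minute 160). It runs from minute 160 to 160 + 60 = minute 220.
The earliest everything can be done is minute 220, which is after the deadline of 181, so it is not possible.

No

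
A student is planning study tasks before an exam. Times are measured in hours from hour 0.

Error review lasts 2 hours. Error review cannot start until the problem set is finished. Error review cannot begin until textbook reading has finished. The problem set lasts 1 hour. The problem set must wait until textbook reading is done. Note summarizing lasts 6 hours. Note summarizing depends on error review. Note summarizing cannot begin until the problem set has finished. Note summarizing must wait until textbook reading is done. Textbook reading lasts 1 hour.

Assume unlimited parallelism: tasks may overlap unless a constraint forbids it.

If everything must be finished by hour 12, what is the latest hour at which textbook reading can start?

Note summarizing must finish by hour 12; it takes 6 hours, so it must start by 12 − 6 = hour 6.
Since note summarizing (must start by hour 6) depends on it, error review must finish by hour 6. Backing off its 2-hour duration gives a latest start of hour 4.
The problem set feeds error review (must start by hour 4); note summarizing (must start by hour 6). Taking the minimum, the problem set must finish by hour 4 and start by 4 − 1 = hour 3.
Textbook reading has several dependents: the problem set (must start by hour 3); error review (must start by hour 4); note summarizing (must start by hour 6). The earliest of those limits is hour 3, so textbook reading must start by 3 − 1 = hour 2.

2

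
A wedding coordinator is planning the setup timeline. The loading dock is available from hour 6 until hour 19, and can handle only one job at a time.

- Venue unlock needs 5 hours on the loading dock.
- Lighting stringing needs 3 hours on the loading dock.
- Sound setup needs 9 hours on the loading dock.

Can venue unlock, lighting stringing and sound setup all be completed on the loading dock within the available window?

The loading dock window is 19 − 6 = 13 hours.
Running back to back, the jobs need 5 + 3 + 9 = 17 hours on the loading dock.
Since 17 > 13, they cannot all fit.

No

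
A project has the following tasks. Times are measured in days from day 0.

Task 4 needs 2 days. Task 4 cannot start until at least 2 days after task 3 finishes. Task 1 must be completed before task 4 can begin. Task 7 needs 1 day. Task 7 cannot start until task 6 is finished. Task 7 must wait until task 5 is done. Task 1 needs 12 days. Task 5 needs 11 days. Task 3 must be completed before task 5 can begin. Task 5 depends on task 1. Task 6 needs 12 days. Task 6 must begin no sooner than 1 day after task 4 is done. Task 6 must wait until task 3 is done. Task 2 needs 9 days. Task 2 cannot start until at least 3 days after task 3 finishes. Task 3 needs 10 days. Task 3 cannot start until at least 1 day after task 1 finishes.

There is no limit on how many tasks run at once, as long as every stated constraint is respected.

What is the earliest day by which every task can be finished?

41

Task 1 can start immediately at day 0; it finishes at day 12.
After task 1 (finishes day 12, plus 1-day gap → day 13), task 3 can start at day 13 and finishes at day 23.
Task 5 has to wait for task 3 (finishes day 23); task 1 (finishes day 12). The latest of these is day 23, so task 5 runs day 23 to 23 + 11 = day 34.
Task 4 cannot start until task 3 (finishes day 23, plus 2-day gap → day 25); task 1 (finishes day 12). The controlling bound is day 25, so task 4 finishes at 25 + 2 = day 27.
Task 6 has to wait for task 4 (finishes day 27, plus 1-day gap → day 28); task 3 (finishes day 23). The latest of these is day 28, so task 6 runs day 28 to 28 + 12 = day 40.
Task 7 cannot start until task 6 (finishes day 40); task 5 (finishes day 34). The controlling bound is day 40, so task 7 finishes at 40 + 1 = day 41.
Task 2 cannot begin until task 3 (finishes day 23, plus 3-day gap → day 26). It runs from day 26 to 26 + 9 = day 35.
All tasks are finished once the last one completes. Finish times: Task 1 at 12, Task 2 at 35, Task 3 at 23, Task 4 at 27, Task 5 at 34, Task 6 at 40, Task 7 at 41. The latest is day 41.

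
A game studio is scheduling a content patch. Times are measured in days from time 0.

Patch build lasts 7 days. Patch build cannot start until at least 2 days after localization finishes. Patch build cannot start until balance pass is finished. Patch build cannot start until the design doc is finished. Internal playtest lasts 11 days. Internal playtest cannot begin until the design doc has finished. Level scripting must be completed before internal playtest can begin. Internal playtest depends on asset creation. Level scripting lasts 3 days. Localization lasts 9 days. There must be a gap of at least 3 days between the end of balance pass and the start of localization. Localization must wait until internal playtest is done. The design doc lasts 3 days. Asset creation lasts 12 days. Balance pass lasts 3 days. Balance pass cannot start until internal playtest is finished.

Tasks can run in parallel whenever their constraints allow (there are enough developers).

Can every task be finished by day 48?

Yes

Nothing blocks level scripting, so it runs from day 0 to day 3.
Asset creation can start immediately at day 0; it finishes at day 12.
The design doc has no prerequisites, so it starts at day 0 and finishes at day 3.
Internal playtest has to wait for the design doc (finishes day 3); level scripting (finishes day 3); asset creation (finishes day 12). The latest of these is day 12, so internal playtest runs day 12 to 12 + 11 = day 23.
After internal playtest (finishes day 23), balance pass can start at day 23 and finishes at day 26.
Localization has to wait for balance pass (finishes day 26, plus 3-day gap → day 29); internal playtest (finishes day 23). The latest of these is day 29, so localization runs day 29 to 29 + 9 = day 38.
Patch build cannot start until localization (finishes day 38, plus 2-day gap → day 40); balance pass (finishes day 26); the design doc (finishes day 3). The controlling bound is day 40, so patch build finishes at 40 + 7 = day 47.
Every task is finished by day 47, which is no later than the deadline of 48, so the schedule is feasible.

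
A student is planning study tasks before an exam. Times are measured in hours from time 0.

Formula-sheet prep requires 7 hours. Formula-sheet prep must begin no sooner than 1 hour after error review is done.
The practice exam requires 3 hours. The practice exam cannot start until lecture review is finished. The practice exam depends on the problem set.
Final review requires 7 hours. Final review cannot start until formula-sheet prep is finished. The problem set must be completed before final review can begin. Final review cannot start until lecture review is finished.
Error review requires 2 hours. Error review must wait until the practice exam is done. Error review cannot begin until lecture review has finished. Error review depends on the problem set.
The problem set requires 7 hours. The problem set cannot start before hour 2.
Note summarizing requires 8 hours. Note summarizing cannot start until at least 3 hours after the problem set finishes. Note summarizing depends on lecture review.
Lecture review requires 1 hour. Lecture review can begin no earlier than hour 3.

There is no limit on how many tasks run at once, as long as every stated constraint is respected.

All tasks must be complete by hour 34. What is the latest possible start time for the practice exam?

Final review has no dependents, so it just needs to finish by hour 34. Starting by 34 − 7 = hour 27 achieves that.
Formula-sheet prep has to be done before final review (must start by hour 27). That means finishing by hour 27, i.e. starting by 27 − 7 = hour 20.
Error review feeds into formula-sheet prep (must start by hour 20, minus 1-hour gap → hour 19); so error review must finish by hour 19 and therefore start by hour 17.
The practice exam feeds into error review (must start by hour 17); so the practice exam must finish by hour 17 and therefore start by hour 14.

14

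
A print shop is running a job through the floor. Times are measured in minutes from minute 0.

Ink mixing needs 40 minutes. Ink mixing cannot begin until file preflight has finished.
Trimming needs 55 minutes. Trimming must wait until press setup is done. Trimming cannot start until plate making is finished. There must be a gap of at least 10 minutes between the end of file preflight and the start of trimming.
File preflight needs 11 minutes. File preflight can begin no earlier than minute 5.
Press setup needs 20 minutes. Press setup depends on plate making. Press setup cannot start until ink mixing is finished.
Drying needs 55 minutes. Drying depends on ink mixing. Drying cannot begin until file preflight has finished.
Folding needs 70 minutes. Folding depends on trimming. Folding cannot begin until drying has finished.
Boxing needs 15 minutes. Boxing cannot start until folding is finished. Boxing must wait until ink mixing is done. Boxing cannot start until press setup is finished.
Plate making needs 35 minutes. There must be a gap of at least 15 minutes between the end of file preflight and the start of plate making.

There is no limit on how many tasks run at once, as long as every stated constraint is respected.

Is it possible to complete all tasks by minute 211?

No

File preflight waits on its own release at minute 5, so it starts at minute 5 and finishes at 5 + 11 = minute 16.
Ink mixing cannot begin until file preflight (finishes minute 16). It runs from minute 16 to 16 + 40 = minute 56.
For drying: ink mixing (finishes minute 56); file preflight (finishes minute 16). Taking the maximum gives a start of minute 56, and it finishes at 56 + 55 = minute 111.
After file preflight (finishes minute 16, plus 15-minute gap → minute 31), plate making can start at minute 31 and finishes at minute 66.
For press setup: plate making (finishes minute 66); ink mixing (finishes minute 56). Taking the maximum gives a start of minute 66, and it finishes at 66 + 20 = minute 86.
Trimming cannot start until press setup (finishes minute 86); plate making (finishes minute 66); file preflight (finishes minute 16, plus 10-minute gap → minute 26). The controlling bound is minute 86, so trimming finishes at 86 + 55 = minute 141.
For folding: trimming (finishes minute 141); drying (finishes minute 111). Taking the maximum gives a start of minute 141, and it finishes at 141 + 70 = minute 211.
Boxing cannot start until folding (finishes minute 211); ink mixing (finishes minute 56); press setup (finishes minute 86). The controlling bound is minute 211, so boxing finishes at 211 + 15 = minute 226.
The earliest everything can be done is minute 226, which is after the deadline of 211, so it is not possible.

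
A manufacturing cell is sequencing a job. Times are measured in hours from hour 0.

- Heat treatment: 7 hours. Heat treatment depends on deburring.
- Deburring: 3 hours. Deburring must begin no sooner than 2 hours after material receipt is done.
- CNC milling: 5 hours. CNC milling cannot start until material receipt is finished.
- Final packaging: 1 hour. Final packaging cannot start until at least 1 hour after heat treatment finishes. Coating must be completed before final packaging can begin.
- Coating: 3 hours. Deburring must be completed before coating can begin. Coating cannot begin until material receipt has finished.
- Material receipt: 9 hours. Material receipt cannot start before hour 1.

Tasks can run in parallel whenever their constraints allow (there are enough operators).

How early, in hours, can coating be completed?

Material receipt waits on its own release at hour 1, so it starts at hour 1 and finishes at 1 + 9 = hour 10.
Deburring waits on material receipt (finishes hour 10, plus 2-hour gap → hour 12), so it starts at hour 12 and finishes at 12 + 3 = hour 15.
Coating has to wait for deburring (finishes hour 15); material receipt (finishes hour 10). The latest of these is hour 15, so coating runs hour 15 to 15 + 3 = hour 18.

18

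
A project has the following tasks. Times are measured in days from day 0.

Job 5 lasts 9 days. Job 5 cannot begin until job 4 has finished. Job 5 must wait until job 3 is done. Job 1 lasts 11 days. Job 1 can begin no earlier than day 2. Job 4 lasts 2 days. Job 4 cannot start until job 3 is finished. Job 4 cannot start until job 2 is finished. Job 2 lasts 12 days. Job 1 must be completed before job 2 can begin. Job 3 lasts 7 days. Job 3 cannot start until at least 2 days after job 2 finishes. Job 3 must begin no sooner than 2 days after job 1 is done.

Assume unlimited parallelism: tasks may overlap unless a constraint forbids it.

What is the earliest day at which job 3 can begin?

27

Job 1 waits on its own release at day 2, so it starts at day 2 and finishes at 2 + 11 = day 13.
Job 2 cannot begin until job 1 (finishes day 13). It runs from day 13 to 13 + 12 = day 25.
Job 3 waits on job 2 (finishes day 25, plus 2-day gap → day 27); job 1 (finishes day 13, plus 2-day gap → day 15). The latest of these is day 27, which is the earliest job 3 can start.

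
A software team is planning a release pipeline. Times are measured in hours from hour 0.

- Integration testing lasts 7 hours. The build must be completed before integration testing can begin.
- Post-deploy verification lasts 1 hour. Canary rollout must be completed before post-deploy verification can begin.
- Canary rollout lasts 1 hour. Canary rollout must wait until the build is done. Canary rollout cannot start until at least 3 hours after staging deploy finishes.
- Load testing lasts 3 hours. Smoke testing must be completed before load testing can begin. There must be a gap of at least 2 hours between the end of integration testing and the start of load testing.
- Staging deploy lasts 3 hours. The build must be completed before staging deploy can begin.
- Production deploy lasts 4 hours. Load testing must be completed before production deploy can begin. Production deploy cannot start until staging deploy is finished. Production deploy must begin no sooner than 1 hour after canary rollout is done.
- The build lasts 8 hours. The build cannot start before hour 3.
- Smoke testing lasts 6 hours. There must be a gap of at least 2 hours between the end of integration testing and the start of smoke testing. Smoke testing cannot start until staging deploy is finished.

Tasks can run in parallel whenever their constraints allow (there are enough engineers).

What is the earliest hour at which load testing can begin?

After its own release at hour 3, the build can start at hour 3 and finishes at hour 11.
Staging deploy waits on the build (finishes hour 11), so it starts at hour 11 and finishes at 11 + 3 = hour 14.
After the build (finishes hour 11), integration testing can start at hour 11 and finishes at hour 18.
For smoke testing: integration testing (finishes hour 18, plus 2-hour gap → hour 20); staging deploy (finishes hour 14). Taking the maximum gives a start of hour 20, and it finishes at 20 + 6 = hour 26.
Load testing waits on smoke testing (finishes hour 26); integration testing (finishes hour 18, plus 2-hour gap → hour 20). The latest of these is hour 26, which is the earliest load testing can start.

26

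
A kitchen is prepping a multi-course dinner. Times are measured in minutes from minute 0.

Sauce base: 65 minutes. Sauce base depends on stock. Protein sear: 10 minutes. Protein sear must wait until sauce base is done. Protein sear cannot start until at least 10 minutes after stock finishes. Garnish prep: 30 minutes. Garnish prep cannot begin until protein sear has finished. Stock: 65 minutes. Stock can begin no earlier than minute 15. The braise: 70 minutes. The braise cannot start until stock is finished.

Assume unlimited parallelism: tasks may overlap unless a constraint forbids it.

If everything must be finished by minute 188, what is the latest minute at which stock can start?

Garnish prep must finish by minute 188; it takes 30 minutes, so it must start by 188 − 30 = minute 158.
Protein sear has to be done before garnish prep (must start by minute 158). That means finishing by minute 158, i.e. starting by 158 − 10 = minute 148.
Since protein sear (must start by minute 148) depends on it, sauce base must finish by minute 148. Backing off its 65-minute duration gives a latest start of minute 83.
The braise must finish by minute 188; it takes 70 minutes, so it must start by 188 − 70 = minute 118.
For stock: sauce base (must start by minute 83); the braise (must start by minute 118); protein sear (must start by minute 148, minus 10-minute gap → minute 138). The most restrictive is minute 83; with a 65-minute duration, stock must start by minute 18.

18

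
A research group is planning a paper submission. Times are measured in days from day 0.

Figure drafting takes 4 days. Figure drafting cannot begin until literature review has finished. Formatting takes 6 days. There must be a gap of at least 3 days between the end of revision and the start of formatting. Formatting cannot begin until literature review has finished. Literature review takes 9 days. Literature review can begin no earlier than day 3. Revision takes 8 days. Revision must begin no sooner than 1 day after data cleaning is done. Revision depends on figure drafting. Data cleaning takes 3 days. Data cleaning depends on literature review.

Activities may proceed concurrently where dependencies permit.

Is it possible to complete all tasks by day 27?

No

After its own release at day 3, literature review can start at day 3 and finishes at day 12.
Figure drafting cannot begin until literature review (finishes day 12). It runs from day 12 to 12 + 4 = day 16.
Data cleaning cannot begin until literature review (finishes day 12). It runs from day 12 to 12 + 3 = day 15.
Revision cannot start until data cleaning (finishes day 15, plus 1-day gap → day 16); figure drafting (finishes day 16). The controlling bound is day 16, so revision finishes at 16 + 8 = day 24.
For formatting: revision (finishes day 24, plus 3-day gap → day 27); literature review (finishes day 12). Taking the maximum gives a start of day 27, and it finishes at 27 + 6 = day 33.
The earliest everything can be done is day 33, which is after the deadline of 27, so it is not possible.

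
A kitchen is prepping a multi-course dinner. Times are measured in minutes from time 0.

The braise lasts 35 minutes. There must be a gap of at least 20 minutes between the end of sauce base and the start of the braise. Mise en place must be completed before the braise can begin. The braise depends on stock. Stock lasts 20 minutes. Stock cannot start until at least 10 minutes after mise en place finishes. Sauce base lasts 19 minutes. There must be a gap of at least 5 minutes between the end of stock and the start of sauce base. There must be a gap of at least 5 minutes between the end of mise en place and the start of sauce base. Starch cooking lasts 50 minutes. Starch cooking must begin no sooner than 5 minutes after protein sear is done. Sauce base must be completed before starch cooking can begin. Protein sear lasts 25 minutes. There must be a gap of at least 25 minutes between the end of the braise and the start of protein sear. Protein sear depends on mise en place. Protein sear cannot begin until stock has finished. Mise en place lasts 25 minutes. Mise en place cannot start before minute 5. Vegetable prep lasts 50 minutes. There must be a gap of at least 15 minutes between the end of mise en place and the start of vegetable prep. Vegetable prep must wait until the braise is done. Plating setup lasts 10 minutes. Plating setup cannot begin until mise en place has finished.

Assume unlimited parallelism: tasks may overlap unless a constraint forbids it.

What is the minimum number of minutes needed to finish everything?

After its own release at minute 5, mise en place can start at minute 5 and finishes at minute 30.
Plating setup cannot begin until mise en place (finishes minute 30). It runs from minute 30 to 30 + 10 = minute 40.
Stock waits on mise en place (finishes minute 30, plus 10-minute gap → minute 40), so it starts at minute 40 and finishes at 40 + 20 = minute 60.
Sauce base needs all of stock (finishes minute 60, plus 5-minute gap → minute 65); mise en place (finishes minute 30, plus 5-minute gap → minute 35). That puts its earliest start at minute 65; it finishes at 65 + 19 = minute 84.
The braise needs all of sauce base (finishes minute 84, plus 20-minute gap → minute 104); mise en place (finishes minute 30); stock (finishes minute 60). That puts its earliest start at minute 104; it finishes at 104 + 35 = minute 139.
Vegetable prep needs all of mise en place (finishes minute 30, plus 15-minute gap → minute 45); the braise (finishes minute 139). That puts its earliest start at minute 139; it finishes at 139 + 50 = minute 189.
Protein sear cannot start until the braise (finishes minute 139, plus 25-minute gap → minute 164); mise en place (finishes minute 30); stock (finishes minute 60). The controlling bound is minute 164, so protein sear finishes at 164 + 25 = minute 189.
Starch cooking cannot start until protein sear (finishes minute 189, plus 5-minute gap → minute 194); sauce base (finishes minute 84). The controlling bound is minute 194, so starch cooking finishes at 194 + 50 = minute 244.
All tasks are finished once the last one completes. Finish times: Mise en place at 30, Stock at 60, Sauce base at 84, The braise at 139, Protein sear at 189, Vegetable prep at 189, Starch cooking at 244, Plating setup at 40. The latest is minute 244.

244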